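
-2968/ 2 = -1484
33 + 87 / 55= 1902 / 55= 34.58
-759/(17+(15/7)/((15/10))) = -1771/43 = -41.19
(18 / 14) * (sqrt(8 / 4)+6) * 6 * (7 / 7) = 54 * sqrt(2) / 7+324 / 7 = 57.20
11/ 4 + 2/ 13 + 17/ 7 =1941/ 364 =5.33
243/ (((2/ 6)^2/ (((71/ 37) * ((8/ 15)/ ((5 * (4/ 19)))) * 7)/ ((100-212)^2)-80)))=-145005864579/ 828800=-174958.81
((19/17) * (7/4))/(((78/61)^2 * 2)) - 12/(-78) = 0.75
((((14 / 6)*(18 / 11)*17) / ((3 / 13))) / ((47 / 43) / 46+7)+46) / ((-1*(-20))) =1314979 / 305646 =4.30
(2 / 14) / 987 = 1 / 6909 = 0.00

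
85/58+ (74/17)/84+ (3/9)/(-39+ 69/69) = 593491/393414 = 1.51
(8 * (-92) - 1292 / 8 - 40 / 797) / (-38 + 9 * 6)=-1430695 / 25504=-56.10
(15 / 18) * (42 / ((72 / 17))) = 595 / 72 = 8.26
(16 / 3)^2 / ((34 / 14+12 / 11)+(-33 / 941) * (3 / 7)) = 9274496 / 1142649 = 8.12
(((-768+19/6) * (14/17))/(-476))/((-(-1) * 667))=4589/2313156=0.00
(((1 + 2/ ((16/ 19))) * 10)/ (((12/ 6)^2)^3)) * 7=945/ 256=3.69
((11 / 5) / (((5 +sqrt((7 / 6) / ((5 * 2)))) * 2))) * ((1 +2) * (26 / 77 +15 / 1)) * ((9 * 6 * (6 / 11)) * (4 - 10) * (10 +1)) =-206627760 / 10451 +6887592 * sqrt(105) / 52255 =-18420.48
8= 8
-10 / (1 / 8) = -80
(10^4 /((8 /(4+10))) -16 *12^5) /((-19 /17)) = 67384804 /19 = 3546568.63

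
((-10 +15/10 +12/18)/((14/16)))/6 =-94/63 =-1.49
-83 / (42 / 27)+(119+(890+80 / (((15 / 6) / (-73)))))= -19325 / 14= -1380.36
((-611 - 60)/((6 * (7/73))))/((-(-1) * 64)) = -18.22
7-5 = 2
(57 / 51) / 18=19 / 306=0.06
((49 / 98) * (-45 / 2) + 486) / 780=633 / 1040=0.61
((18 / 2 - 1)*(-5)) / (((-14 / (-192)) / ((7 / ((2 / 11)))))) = -21120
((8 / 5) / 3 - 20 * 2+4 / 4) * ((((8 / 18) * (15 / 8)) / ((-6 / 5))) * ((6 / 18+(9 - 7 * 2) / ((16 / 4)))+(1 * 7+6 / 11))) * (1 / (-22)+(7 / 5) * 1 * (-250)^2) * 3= 4859419350625 / 104544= 46482049.19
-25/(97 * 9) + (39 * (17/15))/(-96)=-68311/139680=-0.49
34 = 34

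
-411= -411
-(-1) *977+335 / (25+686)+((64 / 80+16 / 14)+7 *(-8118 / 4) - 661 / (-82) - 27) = -13514720617 / 1020285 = -13246.02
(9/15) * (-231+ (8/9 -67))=-2674/15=-178.27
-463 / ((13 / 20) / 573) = -5305980 / 13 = -408152.31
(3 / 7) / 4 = 3 / 28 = 0.11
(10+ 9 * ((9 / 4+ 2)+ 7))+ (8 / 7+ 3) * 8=4043 / 28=144.39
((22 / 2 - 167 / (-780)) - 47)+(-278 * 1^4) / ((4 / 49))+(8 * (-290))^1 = -4493803 / 780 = -5761.29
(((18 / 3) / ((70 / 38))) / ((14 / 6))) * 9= 12.56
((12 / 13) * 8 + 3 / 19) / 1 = 1863 / 247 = 7.54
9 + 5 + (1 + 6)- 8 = 13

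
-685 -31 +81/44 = -31423/44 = -714.16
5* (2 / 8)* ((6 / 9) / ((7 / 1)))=5 / 42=0.12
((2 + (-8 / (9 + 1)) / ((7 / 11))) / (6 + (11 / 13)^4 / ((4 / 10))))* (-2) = -2970344 / 14557795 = -0.20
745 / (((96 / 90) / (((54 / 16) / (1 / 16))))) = 301725 / 8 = 37715.62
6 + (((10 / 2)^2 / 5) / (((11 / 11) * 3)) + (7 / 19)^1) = 458 / 57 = 8.04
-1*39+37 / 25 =-938 / 25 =-37.52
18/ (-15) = -6/ 5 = -1.20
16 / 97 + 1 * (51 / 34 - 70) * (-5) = 66477 / 194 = 342.66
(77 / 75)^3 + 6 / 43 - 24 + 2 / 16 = -3287562023 / 145125000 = -22.65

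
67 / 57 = 1.18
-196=-196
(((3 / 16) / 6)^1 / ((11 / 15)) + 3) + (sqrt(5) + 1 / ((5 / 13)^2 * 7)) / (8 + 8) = sqrt(5) / 16 + 191143 / 61600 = 3.24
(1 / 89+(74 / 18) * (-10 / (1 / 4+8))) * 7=-919961 / 26433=-34.80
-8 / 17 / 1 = -8 / 17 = -0.47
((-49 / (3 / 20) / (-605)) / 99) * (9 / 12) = 49 / 11979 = 0.00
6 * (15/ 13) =6.92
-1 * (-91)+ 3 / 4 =367 / 4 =91.75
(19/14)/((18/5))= 95/252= 0.38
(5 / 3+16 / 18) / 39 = 23 / 351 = 0.07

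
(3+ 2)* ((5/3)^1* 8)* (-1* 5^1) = -1000/3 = -333.33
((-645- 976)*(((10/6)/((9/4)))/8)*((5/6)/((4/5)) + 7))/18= -1564265/23328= -67.06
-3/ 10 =-0.30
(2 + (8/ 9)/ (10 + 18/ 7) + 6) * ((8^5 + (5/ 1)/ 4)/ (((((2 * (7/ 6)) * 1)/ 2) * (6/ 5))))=523652615/ 2772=188907.87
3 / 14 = 0.21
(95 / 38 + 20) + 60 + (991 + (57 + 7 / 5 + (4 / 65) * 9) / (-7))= 969221 / 910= 1065.08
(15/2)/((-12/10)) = -6.25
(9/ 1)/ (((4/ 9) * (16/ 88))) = 891/ 8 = 111.38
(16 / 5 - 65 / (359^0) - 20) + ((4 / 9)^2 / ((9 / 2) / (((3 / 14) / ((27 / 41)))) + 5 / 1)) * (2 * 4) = -6387337 / 78165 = -81.72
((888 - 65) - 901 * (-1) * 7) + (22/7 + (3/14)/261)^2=216167089/30276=7139.88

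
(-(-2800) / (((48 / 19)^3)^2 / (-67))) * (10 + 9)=-10480646139775 / 764411904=-13710.73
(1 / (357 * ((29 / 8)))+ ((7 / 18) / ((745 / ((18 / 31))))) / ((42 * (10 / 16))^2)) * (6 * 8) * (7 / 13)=221838208 / 11101189125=0.02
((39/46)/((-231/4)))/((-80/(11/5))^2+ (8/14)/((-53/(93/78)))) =-98527/8874233727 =-0.00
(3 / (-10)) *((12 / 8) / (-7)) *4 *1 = 9 / 35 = 0.26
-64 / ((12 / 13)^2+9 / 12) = -43264 / 1083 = -39.95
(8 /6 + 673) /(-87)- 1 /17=-34652 /4437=-7.81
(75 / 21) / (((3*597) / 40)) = 1000 / 12537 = 0.08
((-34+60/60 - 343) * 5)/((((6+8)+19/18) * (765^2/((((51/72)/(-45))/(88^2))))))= 0.00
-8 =-8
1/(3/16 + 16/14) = 112/149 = 0.75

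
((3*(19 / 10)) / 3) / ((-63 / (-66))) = 209 / 105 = 1.99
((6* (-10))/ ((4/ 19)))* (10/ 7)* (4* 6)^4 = -945561600/ 7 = -135080228.57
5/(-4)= -5/4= -1.25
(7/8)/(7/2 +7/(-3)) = 3/4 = 0.75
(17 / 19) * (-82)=-1394 / 19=-73.37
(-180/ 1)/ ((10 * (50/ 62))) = -22.32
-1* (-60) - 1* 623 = -563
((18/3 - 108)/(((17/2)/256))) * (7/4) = -5376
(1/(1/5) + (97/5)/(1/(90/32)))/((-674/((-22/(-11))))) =-953/5392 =-0.18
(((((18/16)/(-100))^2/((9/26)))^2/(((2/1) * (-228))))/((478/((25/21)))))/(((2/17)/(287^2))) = -0.00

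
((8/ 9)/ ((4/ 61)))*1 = 122/ 9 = 13.56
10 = 10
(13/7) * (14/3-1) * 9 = 61.29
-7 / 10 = -0.70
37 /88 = 0.42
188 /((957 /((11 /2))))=94 /87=1.08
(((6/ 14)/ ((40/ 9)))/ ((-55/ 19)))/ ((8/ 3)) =-1539/ 123200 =-0.01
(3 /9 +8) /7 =25 /21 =1.19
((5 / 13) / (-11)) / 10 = -0.00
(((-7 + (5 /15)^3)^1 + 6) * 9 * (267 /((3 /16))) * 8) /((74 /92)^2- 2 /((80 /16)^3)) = -156473.08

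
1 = 1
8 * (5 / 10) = 4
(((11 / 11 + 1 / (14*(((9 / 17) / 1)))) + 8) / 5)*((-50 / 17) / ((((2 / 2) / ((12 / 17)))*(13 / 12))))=-92080 / 26299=-3.50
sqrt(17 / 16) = 1.03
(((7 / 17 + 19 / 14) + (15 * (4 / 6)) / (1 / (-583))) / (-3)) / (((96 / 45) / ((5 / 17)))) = 34677975 / 129472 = 267.84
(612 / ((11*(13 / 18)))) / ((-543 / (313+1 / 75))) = -28734624 / 647075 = -44.41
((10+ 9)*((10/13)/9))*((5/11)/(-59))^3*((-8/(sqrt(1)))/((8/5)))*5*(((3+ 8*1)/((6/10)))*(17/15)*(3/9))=10093750/78503863581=0.00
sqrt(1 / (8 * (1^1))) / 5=sqrt(2) / 20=0.07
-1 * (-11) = 11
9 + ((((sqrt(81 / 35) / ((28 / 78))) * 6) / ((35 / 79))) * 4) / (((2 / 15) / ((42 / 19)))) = 9 + 2994732 * sqrt(35) / 4655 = 3815.03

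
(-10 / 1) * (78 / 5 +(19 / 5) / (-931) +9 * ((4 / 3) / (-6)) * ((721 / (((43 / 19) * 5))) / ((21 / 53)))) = 19343498 / 6321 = 3060.20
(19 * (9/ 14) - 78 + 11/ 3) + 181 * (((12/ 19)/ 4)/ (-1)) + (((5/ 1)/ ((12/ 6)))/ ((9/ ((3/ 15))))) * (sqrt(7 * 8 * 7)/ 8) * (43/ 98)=-72377/ 798 + 43 * sqrt(2)/ 1008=-90.64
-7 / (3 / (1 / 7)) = -1 / 3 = -0.33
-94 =-94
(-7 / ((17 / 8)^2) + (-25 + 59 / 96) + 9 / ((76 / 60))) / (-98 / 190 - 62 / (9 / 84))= 49630715 / 1526539616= 0.03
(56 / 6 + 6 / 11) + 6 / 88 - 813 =-106003 / 132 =-803.05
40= 40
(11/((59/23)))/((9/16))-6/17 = 65630/9027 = 7.27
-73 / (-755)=73 / 755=0.10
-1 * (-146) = 146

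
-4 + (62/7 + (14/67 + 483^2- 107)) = 109364734/469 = 233187.07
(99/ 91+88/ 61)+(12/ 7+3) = 40216/ 5551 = 7.24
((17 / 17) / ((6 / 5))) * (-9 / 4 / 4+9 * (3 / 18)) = 25 / 32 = 0.78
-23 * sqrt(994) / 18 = -40.29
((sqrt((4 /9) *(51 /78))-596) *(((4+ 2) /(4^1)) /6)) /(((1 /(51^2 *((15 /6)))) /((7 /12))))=-4521405 /8+ 10115 *sqrt(442) /416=-564664.43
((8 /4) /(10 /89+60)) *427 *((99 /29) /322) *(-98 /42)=-1254099 /3568450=-0.35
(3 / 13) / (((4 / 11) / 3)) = 99 / 52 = 1.90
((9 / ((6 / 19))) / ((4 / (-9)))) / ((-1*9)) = 57 / 8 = 7.12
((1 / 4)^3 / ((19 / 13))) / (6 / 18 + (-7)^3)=-39 / 1250048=-0.00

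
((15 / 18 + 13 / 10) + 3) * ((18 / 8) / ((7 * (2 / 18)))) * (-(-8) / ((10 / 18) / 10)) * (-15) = -32076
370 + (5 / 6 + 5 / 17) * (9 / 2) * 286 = 61915 / 34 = 1821.03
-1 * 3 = -3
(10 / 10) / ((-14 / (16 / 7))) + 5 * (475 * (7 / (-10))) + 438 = -120017 / 98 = -1224.66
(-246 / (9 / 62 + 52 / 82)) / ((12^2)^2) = -52111 / 3423168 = -0.02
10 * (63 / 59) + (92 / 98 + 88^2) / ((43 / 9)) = 202842972 / 124313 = 1631.71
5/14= 0.36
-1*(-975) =975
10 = 10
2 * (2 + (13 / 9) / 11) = 422 / 99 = 4.26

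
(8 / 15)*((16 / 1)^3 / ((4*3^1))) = 8192 / 45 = 182.04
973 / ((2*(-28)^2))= 139 / 224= 0.62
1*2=2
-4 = -4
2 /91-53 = -4821 /91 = -52.98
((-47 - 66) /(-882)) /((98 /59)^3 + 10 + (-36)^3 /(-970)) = 11255796095 /5506897167324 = 0.00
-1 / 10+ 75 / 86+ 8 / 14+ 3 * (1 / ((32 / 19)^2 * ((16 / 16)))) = 3700443 / 1541120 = 2.40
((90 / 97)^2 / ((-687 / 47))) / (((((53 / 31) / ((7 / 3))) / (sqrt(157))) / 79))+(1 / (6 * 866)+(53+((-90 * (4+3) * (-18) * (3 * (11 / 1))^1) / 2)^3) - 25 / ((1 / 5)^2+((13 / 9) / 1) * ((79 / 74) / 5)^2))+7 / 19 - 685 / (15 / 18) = 84342786590865344363941795 / 12875287908 - 725148900 * sqrt(157) / 114197033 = 6550749559429915.62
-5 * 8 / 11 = -40 / 11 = -3.64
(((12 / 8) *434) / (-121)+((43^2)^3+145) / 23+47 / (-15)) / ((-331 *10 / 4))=-997675986236 / 3003825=-332135.19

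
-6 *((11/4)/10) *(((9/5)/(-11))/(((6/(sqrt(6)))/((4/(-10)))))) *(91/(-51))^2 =-8281 *sqrt(6)/144500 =-0.14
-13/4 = -3.25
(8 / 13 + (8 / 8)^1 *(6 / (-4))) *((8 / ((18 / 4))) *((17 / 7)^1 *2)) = -7.64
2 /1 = 2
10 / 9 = 1.11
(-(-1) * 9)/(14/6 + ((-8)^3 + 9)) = -27/1502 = -0.02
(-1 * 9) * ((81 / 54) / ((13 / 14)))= -189 / 13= -14.54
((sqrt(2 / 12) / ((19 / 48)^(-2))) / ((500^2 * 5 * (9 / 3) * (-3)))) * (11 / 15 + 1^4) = -4693 * sqrt(6) / 1166400000000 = -0.00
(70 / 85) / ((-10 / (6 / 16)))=-21 / 680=-0.03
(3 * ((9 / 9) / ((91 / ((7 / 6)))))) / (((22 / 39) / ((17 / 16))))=51 / 704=0.07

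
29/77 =0.38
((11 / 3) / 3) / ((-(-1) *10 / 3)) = 11 / 30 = 0.37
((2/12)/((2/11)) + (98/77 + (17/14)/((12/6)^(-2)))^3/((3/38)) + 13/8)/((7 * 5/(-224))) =-8531914428/456533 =-18688.49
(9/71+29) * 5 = 10340/71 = 145.63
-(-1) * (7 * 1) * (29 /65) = 203 /65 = 3.12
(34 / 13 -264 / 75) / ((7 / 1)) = -42 / 325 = -0.13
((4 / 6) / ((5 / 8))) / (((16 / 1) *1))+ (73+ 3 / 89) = 97589 / 1335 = 73.10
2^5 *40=1280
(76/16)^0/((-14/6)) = -3/7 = -0.43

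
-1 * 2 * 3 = -6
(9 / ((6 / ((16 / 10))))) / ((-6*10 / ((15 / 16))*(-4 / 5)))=3 / 64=0.05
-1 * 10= -10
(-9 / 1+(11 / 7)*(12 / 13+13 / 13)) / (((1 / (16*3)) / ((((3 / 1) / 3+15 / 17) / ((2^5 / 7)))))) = -1536 / 13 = -118.15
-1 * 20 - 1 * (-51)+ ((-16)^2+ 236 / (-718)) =102915 / 359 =286.67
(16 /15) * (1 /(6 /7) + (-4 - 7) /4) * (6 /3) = -152 /45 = -3.38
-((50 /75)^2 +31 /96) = -221 /288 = -0.77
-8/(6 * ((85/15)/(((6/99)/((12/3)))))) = -2/561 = -0.00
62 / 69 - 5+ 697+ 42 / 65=3110548 / 4485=693.54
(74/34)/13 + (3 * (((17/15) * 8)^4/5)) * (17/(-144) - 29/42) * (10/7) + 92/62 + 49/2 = -4657.03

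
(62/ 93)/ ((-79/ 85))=-0.72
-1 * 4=-4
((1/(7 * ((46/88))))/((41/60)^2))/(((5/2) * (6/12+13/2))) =63360/1894487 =0.03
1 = 1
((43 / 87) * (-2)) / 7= -86 / 609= -0.14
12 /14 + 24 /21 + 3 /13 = 29 /13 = 2.23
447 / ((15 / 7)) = 1043 / 5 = 208.60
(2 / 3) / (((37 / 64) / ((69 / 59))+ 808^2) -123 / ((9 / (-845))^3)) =238464 / 36646974114167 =0.00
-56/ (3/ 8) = -149.33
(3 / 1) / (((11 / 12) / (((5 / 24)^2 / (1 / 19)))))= 475 / 176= 2.70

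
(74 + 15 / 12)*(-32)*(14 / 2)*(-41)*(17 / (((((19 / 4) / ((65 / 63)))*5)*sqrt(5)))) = 87275552*sqrt(5) / 855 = 228250.37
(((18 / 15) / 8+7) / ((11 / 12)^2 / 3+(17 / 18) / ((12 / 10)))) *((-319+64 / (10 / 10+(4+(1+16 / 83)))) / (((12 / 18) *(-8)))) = 918844641 / 2369540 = 387.77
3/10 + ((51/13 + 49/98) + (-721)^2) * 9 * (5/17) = 1520548194/1105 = 1376061.71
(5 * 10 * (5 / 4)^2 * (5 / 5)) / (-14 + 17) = 625 / 24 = 26.04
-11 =-11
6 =6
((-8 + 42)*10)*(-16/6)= -2720/3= -906.67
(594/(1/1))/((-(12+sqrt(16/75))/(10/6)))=-111375/1348+2475 *sqrt(3)/1348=-79.44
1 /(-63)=-0.02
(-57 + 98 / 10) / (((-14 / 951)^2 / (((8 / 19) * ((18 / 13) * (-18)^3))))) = 44811868505472 / 60515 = 740508444.28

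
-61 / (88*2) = -61 / 176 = -0.35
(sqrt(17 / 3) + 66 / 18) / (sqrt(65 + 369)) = sqrt(434)* (sqrt(51) + 11) / 1302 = 0.29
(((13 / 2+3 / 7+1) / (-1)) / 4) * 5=-555 / 56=-9.91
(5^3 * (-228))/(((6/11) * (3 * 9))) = -52250/27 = -1935.19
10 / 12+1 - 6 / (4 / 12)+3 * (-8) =-241 / 6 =-40.17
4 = 4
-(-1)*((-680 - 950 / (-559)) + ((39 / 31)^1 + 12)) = -11524521 / 17329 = -665.04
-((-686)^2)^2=-221460595216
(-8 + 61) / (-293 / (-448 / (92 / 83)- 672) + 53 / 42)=3935568 / 113921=34.55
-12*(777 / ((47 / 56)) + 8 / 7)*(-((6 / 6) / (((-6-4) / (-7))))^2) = 1280832 / 235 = 5450.35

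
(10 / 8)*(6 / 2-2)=5 / 4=1.25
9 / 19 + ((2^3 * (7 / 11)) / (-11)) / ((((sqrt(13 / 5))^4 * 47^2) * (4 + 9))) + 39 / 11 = 4.02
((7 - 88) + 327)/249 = 82/83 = 0.99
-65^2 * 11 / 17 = -46475 / 17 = -2733.82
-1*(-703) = 703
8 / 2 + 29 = 33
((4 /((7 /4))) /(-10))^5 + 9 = 472664107 /52521875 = 9.00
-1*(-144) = 144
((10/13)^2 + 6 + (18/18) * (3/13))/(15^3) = 1153/570375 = 0.00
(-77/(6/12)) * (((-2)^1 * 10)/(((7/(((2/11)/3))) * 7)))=80/21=3.81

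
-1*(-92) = 92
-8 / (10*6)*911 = -1822 / 15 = -121.47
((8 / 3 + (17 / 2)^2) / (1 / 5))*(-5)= -22475 / 12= -1872.92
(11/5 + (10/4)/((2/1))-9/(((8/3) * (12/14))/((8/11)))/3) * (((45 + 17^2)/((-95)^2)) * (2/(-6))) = -30561/992750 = -0.03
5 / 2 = 2.50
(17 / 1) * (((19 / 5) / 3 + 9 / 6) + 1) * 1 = 1921 / 30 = 64.03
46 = 46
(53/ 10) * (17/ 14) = 901/ 140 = 6.44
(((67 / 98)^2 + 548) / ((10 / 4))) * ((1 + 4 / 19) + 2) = 321316341 / 456190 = 704.35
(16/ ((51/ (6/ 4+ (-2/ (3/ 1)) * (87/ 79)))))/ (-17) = -968/ 68493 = -0.01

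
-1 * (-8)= 8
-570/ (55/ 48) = -5472/ 11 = -497.45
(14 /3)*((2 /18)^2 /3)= 14 /729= 0.02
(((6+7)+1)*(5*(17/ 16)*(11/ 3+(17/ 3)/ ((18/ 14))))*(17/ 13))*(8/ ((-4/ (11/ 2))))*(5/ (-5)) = 12127885/ 1404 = 8638.09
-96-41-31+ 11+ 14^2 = 39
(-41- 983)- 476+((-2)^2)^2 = -1484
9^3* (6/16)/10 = 2187/80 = 27.34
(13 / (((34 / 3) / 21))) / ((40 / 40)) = 24.09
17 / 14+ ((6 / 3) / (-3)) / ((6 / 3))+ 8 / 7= 85 / 42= 2.02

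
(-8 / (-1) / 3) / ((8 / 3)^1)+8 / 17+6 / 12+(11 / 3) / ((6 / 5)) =769 / 153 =5.03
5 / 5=1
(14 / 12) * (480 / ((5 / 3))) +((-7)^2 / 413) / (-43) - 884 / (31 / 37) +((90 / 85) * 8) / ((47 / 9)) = -45085535267 / 62838953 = -717.48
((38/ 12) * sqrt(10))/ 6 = 19 * sqrt(10)/ 36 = 1.67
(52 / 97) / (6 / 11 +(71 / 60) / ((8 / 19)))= 21120 / 132211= 0.16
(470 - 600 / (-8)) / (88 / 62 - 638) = -16895 / 19734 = -0.86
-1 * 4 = -4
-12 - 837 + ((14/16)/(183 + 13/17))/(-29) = -849.00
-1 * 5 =-5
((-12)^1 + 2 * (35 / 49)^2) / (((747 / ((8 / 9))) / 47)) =-202288 / 329427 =-0.61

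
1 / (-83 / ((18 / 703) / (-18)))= 1 / 58349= 0.00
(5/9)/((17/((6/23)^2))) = 20/8993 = 0.00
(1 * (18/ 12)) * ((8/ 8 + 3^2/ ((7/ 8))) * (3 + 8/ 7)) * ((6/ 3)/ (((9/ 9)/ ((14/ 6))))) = 327.29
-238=-238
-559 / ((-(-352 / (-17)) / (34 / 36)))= 161551 / 6336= 25.50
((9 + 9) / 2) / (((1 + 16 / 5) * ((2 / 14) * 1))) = 15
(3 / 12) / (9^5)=1 / 236196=0.00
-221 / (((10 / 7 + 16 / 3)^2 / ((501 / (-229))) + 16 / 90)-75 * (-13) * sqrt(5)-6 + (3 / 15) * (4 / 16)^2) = -67317734835318240000 * sqrt(5) / 1484727161381412855191-1844106880359285360 / 1484727161381412855191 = -0.10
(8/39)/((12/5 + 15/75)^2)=0.03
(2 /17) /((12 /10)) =5 /51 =0.10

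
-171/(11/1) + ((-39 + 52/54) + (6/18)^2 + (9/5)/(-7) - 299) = -3666613/10395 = -352.73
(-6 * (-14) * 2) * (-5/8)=-105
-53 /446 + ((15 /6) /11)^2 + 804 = 86770077 /107932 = 803.93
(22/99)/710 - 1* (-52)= 166141/3195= 52.00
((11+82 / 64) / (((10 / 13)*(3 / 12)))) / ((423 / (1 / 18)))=1703 / 203040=0.01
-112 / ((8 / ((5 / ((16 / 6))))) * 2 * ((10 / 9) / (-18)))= 212.62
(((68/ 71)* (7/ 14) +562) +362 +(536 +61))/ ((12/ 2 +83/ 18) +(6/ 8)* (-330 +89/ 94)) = -6.44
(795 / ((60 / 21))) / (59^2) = 1113 / 13924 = 0.08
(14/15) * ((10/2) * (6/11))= 28/11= 2.55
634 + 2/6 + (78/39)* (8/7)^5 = 638.23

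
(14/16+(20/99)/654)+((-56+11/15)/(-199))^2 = 244205804291/256400634600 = 0.95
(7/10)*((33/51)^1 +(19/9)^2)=24598/6885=3.57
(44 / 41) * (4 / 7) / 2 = 88 / 287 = 0.31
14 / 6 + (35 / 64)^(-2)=5.68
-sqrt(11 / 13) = -0.92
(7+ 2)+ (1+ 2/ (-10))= 49/ 5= 9.80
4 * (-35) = -140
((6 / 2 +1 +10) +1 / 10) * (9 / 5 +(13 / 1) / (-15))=329 / 25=13.16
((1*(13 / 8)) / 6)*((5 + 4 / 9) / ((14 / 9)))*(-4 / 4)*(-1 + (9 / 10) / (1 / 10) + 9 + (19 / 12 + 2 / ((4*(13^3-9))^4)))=-14882829427872014609 / 844873577140322304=-17.62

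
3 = 3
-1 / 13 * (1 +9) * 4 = -40 / 13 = -3.08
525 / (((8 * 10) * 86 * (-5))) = -21 / 1376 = -0.02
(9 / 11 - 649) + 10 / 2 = -7075 / 11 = -643.18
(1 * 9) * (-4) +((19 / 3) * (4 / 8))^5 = 2196163 / 7776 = 282.43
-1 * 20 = -20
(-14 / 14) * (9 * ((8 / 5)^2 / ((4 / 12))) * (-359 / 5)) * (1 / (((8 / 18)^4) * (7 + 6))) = 63595773 / 6500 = 9783.97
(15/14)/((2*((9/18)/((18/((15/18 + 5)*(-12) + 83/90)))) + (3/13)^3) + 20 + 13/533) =1094435550/16546869997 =0.07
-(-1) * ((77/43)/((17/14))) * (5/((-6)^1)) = -2695/2193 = -1.23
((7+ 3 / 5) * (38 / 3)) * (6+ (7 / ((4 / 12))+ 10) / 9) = 24548 / 27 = 909.19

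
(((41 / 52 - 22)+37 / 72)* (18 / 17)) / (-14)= 19373 / 12376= 1.57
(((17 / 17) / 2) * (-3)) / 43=-3 / 86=-0.03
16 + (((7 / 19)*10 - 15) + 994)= 18975 / 19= 998.68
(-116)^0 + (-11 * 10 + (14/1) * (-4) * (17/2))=-585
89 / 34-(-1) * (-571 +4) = -19189 / 34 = -564.38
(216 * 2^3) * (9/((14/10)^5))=48600000/16807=2891.65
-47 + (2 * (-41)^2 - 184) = 3131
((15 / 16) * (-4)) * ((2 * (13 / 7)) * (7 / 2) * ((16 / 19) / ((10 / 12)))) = -49.26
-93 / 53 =-1.75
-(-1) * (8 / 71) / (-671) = -8 / 47641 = -0.00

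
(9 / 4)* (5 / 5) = 9 / 4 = 2.25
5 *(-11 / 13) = -55 / 13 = -4.23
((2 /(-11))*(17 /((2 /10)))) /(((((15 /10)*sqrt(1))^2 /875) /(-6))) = 1190000 /33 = 36060.61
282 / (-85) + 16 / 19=-3998 / 1615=-2.48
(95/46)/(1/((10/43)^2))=4750/42527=0.11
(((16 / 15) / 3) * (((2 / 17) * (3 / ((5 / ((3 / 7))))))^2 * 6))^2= 11943936 / 3133342515625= 0.00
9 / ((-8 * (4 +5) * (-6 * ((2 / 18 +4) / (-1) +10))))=3 / 848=0.00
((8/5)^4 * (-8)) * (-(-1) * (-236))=7733248/625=12373.20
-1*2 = -2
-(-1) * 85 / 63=85 / 63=1.35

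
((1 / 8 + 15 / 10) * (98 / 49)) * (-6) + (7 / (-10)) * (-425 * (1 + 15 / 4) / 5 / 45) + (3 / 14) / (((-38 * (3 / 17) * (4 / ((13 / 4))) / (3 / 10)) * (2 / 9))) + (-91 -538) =-984036647 / 1532160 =-642.25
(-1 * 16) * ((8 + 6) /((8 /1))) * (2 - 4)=56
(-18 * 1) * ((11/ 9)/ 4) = -11/ 2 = -5.50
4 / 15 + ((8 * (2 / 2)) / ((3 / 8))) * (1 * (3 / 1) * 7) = 6724 / 15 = 448.27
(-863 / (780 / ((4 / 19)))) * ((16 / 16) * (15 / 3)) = -863 / 741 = -1.16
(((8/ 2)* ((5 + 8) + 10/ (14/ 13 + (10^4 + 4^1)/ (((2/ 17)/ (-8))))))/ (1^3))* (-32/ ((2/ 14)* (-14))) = 3678900992/ 4421761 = 832.00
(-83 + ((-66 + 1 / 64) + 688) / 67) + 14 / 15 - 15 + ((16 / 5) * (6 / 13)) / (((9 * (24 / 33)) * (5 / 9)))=-365304497 / 4180800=-87.38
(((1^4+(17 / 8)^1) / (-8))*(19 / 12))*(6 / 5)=-95 / 128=-0.74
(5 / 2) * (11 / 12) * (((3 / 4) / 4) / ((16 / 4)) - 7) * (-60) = 122375 / 128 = 956.05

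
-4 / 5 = -0.80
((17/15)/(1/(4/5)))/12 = 17/225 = 0.08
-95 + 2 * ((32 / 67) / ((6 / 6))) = -6301 / 67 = -94.04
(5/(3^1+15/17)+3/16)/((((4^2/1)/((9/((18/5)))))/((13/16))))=50635/270336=0.19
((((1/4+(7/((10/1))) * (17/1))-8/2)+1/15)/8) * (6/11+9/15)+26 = 239153/8800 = 27.18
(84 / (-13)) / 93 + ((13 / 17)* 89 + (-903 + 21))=-5576787 / 6851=-814.01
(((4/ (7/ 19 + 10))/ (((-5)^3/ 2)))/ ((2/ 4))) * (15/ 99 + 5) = -10336/ 162525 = -0.06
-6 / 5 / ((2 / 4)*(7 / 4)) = -1.37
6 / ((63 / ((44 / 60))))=22 / 315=0.07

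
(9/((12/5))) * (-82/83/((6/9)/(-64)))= 29520/83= 355.66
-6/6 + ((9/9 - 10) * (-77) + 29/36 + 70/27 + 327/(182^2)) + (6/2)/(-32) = 695.31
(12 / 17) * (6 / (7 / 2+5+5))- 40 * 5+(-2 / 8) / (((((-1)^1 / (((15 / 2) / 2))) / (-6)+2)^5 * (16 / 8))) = -536976309515879 / 2689052614656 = -199.69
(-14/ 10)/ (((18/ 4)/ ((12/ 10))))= -28/ 75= -0.37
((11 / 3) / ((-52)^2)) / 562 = 11 / 4558944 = 0.00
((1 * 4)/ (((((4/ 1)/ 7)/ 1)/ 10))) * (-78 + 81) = 210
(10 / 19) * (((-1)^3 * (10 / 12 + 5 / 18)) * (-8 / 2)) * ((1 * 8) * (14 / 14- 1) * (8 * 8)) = 0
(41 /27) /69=41 /1863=0.02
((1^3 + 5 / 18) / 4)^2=529 / 5184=0.10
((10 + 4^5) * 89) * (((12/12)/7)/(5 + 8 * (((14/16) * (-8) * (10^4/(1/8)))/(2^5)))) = -92026/979965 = -0.09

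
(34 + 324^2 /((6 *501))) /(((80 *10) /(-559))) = -643409 /13360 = -48.16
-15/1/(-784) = 15/784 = 0.02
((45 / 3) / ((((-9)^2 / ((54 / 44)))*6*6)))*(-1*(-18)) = 5 / 44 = 0.11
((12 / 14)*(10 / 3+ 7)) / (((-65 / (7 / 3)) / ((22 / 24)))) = -341 / 1170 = -0.29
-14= -14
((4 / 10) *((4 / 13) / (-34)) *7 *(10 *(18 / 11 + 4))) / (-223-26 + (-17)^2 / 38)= 131936 / 22299563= 0.01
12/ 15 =4/ 5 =0.80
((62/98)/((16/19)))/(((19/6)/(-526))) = -24459/196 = -124.79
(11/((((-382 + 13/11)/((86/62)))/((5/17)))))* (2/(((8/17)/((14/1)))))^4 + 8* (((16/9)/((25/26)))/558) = -621423544854439/4207431600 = -147696.65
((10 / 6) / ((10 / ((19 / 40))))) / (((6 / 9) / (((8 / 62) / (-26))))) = -19 / 32240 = -0.00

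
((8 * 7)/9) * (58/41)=3248/369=8.80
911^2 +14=829935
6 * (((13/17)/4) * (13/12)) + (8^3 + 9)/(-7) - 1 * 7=-80.19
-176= -176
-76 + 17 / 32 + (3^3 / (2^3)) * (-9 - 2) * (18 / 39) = -38523 / 416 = -92.60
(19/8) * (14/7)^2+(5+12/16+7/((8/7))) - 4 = 139/8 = 17.38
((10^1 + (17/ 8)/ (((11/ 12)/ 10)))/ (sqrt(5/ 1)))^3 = 1945085 * sqrt(5)/ 1331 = 3267.73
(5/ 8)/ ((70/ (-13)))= -13/ 112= -0.12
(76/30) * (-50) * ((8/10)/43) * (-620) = 188480/129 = 1461.09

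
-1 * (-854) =854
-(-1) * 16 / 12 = 4 / 3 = 1.33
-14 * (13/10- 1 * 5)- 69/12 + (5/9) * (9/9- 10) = 821/20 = 41.05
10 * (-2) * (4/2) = -40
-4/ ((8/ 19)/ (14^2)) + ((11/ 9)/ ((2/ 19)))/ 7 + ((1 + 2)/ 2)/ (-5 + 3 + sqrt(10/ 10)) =-117296/ 63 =-1861.84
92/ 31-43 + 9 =-962/ 31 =-31.03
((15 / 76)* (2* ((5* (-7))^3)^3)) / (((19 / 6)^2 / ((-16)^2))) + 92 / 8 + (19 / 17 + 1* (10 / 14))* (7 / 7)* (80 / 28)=-9075929750369808777939 / 11427094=-794246529377443.54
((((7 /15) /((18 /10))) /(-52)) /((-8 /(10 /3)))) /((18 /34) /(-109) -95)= -64855 /2965989312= -0.00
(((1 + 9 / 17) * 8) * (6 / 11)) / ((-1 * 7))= -1248 / 1309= -0.95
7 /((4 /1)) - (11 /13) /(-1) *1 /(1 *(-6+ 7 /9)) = 3881 /2444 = 1.59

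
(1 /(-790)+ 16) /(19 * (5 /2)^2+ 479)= 8426 /314815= 0.03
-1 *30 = -30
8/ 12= 2/ 3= 0.67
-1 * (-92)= 92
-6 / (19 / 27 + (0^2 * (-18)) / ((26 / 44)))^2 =-4374 / 361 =-12.12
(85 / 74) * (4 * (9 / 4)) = 765 / 74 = 10.34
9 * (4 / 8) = 9 / 2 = 4.50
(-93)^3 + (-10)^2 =-804257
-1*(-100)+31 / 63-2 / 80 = 253177 / 2520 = 100.47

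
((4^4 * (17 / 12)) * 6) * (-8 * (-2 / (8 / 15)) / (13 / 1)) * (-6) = -30129.23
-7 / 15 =-0.47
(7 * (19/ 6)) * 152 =10108/ 3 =3369.33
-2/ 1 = -2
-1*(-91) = 91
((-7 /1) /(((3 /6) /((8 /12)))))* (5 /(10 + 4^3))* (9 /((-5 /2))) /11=84 /407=0.21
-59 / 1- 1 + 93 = 33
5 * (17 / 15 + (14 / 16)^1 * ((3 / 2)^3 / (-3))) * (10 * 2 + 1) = 1001 / 64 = 15.64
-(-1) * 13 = 13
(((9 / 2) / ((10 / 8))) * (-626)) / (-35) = 11268 / 175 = 64.39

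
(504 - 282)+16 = 238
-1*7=-7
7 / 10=0.70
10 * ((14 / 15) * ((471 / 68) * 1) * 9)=9891 / 17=581.82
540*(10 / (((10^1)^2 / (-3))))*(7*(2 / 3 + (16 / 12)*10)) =-15876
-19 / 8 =-2.38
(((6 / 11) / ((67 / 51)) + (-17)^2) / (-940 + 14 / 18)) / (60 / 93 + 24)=-59510421 / 4759613804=-0.01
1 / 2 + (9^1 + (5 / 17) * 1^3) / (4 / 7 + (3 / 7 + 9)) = 243 / 170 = 1.43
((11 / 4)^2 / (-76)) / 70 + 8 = 680839 / 85120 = 8.00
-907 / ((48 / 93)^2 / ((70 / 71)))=-3356.84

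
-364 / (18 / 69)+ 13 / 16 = -66937 / 48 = -1394.52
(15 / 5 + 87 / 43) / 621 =8 / 989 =0.01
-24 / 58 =-12 / 29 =-0.41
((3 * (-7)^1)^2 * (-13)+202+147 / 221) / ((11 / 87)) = -106331748 / 2431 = -43739.92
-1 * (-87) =87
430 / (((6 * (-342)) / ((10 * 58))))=-62350 / 513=-121.54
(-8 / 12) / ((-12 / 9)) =1 / 2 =0.50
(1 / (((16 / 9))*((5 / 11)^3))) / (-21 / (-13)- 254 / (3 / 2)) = -467181 / 13082000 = -0.04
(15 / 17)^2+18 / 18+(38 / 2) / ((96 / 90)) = 90589 / 4624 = 19.59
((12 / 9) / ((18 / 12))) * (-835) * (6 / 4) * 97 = -323980 / 3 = -107993.33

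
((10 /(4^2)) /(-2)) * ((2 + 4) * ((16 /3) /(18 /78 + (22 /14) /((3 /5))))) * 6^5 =-10614240 /389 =-27285.96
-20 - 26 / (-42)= -407 / 21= -19.38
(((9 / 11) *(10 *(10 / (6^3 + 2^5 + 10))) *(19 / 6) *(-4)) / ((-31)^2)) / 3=-1900 / 1363659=-0.00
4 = 4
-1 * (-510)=510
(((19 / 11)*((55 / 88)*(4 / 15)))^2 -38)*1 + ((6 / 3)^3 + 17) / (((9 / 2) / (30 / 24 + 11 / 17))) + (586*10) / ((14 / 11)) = 4576.91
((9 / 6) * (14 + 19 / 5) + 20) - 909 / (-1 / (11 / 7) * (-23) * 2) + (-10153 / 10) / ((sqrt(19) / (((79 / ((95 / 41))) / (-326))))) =12596 / 805 + 32885567 * sqrt(19) / 5884300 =40.01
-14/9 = -1.56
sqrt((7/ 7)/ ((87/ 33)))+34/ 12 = sqrt(319)/ 29+17/ 6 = 3.45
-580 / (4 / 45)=-6525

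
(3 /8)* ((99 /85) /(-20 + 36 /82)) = -12177 /545360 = -0.02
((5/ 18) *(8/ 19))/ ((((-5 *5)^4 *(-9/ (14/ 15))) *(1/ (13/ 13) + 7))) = -7/ 1803515625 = -0.00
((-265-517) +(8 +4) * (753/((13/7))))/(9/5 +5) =132715/221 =600.52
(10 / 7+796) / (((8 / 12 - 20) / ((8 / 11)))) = -66984 / 2233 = -30.00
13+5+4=22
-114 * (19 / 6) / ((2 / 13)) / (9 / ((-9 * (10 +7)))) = 79781 / 2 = 39890.50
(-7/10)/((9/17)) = -119/90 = -1.32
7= 7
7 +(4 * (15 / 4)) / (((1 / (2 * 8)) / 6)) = 1447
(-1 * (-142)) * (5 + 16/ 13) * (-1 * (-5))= 57510/ 13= 4423.85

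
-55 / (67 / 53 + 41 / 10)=-29150 / 2843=-10.25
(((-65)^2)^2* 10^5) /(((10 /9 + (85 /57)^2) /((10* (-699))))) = -8107935951375000000 /2167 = -3741548662378864.79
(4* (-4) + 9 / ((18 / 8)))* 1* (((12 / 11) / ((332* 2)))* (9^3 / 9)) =-1458 / 913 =-1.60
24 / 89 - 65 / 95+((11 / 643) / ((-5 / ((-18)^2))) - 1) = -13717004 / 5436565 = -2.52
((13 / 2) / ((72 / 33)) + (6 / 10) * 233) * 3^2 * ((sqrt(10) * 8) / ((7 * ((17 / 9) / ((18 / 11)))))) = 8326881 * sqrt(10) / 6545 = 4023.21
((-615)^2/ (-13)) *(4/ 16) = -7273.56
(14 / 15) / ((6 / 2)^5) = 14 / 3645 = 0.00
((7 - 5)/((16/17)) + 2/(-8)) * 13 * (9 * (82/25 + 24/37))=637767/740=861.85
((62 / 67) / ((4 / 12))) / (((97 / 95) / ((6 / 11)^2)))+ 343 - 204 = 109942801 / 786379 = 139.81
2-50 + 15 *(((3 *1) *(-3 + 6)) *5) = 627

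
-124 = -124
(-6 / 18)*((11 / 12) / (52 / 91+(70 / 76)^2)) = -27797 / 129159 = -0.22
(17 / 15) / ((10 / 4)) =34 / 75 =0.45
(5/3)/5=1/3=0.33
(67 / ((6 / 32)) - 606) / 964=-373 / 1446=-0.26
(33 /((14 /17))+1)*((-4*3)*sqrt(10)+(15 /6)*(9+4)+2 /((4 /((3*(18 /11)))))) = 442175 /308 - 3450*sqrt(10) /7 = -122.92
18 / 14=9 / 7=1.29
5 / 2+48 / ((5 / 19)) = 1849 / 10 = 184.90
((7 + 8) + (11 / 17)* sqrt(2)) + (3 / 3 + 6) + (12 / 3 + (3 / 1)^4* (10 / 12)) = 11* sqrt(2) / 17 + 187 / 2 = 94.42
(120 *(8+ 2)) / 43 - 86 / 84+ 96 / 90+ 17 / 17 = 87139 / 3010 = 28.95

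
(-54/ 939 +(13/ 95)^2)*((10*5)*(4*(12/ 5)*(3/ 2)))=-15775632/ 564965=-27.92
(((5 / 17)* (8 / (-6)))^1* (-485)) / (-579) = -9700 / 29529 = -0.33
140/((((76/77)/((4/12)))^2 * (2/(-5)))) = -1037575/25992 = -39.92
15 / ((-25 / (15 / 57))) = -3 / 19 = -0.16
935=935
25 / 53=0.47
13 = 13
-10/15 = -2/3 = -0.67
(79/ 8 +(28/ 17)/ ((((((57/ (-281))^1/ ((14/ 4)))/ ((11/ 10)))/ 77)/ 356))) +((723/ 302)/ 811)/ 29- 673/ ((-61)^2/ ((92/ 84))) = -1024125418993519943509/ 1195132407791560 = -856913.77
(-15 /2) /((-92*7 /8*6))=5 /322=0.02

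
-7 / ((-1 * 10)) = 7 / 10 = 0.70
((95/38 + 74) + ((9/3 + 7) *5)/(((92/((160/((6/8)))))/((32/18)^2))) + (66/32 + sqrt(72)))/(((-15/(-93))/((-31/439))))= -38241431453/196285680 -5766 *sqrt(2)/2195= -198.54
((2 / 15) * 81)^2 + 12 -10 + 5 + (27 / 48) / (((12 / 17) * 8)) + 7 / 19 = 30183073 / 243200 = 124.11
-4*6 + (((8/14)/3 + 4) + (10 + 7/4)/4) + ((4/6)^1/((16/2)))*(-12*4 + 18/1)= -6509/336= -19.37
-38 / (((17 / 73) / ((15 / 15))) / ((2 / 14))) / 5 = -2774 / 595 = -4.66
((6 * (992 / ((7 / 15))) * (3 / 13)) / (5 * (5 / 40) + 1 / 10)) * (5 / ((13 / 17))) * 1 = 910656000 / 34307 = 26544.32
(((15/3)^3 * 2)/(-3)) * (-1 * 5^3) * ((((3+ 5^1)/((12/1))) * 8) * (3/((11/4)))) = 60606.06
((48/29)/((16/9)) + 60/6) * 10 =3170/29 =109.31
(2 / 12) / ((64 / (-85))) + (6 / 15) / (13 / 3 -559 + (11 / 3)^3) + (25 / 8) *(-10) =-824519861 / 26198400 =-31.47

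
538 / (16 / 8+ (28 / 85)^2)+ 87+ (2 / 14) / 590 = 10763630137 / 31458210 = 342.16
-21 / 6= -3.50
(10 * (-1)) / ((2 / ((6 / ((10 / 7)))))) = -21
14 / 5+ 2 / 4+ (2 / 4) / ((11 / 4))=383 / 110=3.48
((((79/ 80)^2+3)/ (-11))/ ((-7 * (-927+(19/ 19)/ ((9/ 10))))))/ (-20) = 17613/ 6317696000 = 0.00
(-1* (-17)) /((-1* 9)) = -17 /9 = -1.89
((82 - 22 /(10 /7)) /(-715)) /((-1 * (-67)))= -0.00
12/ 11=1.09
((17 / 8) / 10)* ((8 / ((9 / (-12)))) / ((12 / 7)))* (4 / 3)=-238 / 135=-1.76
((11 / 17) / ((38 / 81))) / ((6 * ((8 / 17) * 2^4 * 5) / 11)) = 3267 / 48640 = 0.07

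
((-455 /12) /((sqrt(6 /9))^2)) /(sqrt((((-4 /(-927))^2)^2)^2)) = -335993080259655 /2048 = -164059121220.53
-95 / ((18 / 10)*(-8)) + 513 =37411 / 72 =519.60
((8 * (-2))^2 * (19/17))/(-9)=-4864/153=-31.79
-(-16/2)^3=512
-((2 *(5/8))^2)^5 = -9765625/1048576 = -9.31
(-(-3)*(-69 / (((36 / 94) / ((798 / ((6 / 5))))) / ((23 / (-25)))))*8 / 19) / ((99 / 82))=57085448 / 495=115324.14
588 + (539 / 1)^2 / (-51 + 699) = 671545 / 648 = 1036.33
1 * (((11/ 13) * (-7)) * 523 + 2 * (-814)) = -61435/ 13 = -4725.77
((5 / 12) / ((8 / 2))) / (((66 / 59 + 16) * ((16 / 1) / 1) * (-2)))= -59 / 310272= -0.00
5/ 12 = 0.42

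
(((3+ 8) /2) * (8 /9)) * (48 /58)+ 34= 3310 /87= 38.05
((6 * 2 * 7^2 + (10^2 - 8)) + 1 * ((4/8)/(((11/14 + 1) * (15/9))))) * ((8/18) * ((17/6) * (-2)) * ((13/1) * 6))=-133615.22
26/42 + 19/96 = 183/224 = 0.82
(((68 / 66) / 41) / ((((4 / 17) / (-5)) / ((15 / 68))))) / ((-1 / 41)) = 425 / 88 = 4.83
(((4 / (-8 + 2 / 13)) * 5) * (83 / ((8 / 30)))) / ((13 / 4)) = -4150 / 17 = -244.12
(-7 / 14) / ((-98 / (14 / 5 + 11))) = 0.07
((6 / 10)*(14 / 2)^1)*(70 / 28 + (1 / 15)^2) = 7889 / 750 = 10.52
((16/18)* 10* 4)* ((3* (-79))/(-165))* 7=35392/99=357.49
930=930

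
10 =10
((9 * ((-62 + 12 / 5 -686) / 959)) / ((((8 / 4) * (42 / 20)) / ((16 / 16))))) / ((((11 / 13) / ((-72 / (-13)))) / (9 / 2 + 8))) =-10065600 / 73843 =-136.31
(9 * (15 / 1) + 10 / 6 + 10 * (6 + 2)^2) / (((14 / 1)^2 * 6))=1165 / 1764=0.66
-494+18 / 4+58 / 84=-10265 / 21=-488.81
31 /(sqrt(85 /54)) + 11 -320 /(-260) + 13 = 93* sqrt(510) /85 + 328 /13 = 49.94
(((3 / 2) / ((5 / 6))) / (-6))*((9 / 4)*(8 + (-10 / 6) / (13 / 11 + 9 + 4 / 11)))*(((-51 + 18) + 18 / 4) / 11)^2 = -79798689 / 2245760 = -35.53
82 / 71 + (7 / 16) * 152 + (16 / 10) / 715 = 67.66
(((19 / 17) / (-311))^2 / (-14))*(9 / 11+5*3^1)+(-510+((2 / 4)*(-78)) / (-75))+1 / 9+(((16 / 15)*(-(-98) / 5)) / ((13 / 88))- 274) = -4040793268696501 / 6295572308025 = -641.85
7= 7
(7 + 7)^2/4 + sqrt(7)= sqrt(7) + 49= 51.65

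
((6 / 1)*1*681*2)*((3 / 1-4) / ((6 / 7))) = -9534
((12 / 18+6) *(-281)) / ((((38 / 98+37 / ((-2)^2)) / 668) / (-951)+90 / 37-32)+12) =8630378357440 / 80933213093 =106.64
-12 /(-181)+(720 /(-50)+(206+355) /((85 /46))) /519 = 97622 /156565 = 0.62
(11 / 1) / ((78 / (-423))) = -1551 / 26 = -59.65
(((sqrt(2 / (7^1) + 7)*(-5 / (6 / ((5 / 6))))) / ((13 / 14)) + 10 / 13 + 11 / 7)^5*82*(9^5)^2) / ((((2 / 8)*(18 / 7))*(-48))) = -32085758.15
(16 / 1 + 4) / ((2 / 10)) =100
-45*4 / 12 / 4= -15 / 4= -3.75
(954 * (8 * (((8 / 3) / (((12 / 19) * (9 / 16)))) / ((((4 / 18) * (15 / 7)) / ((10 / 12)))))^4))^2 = 1181203508272591652603218100224 / 22876792454961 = 51633265922139317.23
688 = 688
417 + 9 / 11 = 4596 / 11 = 417.82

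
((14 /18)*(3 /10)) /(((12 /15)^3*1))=175 /384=0.46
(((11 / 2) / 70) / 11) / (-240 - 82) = -1 / 45080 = -0.00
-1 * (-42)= 42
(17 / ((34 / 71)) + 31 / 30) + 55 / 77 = 3911 / 105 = 37.25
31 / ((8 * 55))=31 / 440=0.07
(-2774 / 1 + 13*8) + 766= -1904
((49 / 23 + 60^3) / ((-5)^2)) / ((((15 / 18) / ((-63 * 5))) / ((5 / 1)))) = -1877922522 / 115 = -16329761.06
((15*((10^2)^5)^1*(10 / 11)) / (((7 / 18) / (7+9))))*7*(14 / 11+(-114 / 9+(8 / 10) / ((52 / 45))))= -661104000000000000 / 1573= -420282263191354.10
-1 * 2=-2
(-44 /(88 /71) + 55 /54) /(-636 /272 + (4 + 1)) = -63308 /4887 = -12.95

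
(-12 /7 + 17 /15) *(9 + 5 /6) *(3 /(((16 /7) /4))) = -3599 /120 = -29.99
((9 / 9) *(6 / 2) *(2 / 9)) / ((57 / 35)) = 70 / 171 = 0.41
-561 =-561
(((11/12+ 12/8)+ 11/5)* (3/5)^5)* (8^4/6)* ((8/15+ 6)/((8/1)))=15636096/78125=200.14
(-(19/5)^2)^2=130321/625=208.51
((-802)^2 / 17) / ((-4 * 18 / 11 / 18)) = -1768811 / 17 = -104047.71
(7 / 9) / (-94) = -7 / 846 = -0.01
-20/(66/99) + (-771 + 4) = -797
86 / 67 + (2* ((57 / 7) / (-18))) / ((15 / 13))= 10541 / 21105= 0.50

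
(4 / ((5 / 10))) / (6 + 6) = 2 / 3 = 0.67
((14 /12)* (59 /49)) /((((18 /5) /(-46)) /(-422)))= 1431635 /189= 7574.79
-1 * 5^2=-25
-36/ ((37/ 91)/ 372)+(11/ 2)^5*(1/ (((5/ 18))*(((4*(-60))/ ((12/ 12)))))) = -7817377461/ 236800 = -33012.57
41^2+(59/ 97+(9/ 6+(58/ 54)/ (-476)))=2098233985/ 1246644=1683.11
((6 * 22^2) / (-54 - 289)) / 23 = -2904 / 7889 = -0.37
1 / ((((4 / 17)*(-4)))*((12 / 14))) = -119 / 96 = -1.24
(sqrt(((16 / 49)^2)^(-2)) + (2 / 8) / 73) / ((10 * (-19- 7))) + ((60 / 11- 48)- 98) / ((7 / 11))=-7513055839 / 34012160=-220.89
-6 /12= -1 /2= -0.50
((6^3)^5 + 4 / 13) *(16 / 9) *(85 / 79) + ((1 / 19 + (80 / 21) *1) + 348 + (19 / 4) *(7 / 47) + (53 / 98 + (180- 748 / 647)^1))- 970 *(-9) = 941375371111592118041425 / 1046706121188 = 899369318718.75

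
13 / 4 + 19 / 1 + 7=117 / 4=29.25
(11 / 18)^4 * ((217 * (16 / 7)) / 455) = 453871 / 2985255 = 0.15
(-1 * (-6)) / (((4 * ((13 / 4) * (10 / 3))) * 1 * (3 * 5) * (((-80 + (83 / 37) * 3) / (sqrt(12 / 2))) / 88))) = -9768 * sqrt(6) / 881075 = -0.03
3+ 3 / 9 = 10 / 3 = 3.33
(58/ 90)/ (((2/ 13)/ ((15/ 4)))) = 377/ 24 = 15.71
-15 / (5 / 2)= -6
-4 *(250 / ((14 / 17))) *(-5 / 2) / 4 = 10625 / 14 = 758.93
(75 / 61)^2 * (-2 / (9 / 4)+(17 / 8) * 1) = 55625 / 29768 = 1.87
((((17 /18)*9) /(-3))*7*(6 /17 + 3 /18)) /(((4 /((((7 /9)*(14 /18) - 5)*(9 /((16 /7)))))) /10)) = 1155665 /2592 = 445.86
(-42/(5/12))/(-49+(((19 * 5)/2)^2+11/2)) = -2016/44255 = -0.05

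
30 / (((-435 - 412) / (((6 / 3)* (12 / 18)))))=-40 / 847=-0.05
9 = 9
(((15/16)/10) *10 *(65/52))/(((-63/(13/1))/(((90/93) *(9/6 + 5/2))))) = -1625/1736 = -0.94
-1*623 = -623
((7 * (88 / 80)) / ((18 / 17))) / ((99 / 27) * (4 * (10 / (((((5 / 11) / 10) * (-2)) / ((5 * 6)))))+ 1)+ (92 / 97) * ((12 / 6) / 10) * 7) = -126973 / 844976796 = -0.00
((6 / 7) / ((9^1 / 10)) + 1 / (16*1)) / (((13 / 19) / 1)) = 6479 / 4368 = 1.48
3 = 3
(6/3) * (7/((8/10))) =35/2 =17.50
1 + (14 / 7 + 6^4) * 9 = 11683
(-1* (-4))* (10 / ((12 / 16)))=53.33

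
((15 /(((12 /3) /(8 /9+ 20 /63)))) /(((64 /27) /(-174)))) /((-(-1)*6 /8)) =-442.77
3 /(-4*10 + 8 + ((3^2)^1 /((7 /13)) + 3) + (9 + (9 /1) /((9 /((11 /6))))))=-126 /61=-2.07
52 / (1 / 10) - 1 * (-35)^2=-705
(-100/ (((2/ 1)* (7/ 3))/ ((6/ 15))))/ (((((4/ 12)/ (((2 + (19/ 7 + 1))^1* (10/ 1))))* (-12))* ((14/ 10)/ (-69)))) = -2070000/ 343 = -6034.99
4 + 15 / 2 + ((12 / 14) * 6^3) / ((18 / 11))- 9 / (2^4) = 13897 / 112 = 124.08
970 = 970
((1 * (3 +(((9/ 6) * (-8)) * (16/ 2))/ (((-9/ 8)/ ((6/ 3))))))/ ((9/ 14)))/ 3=7294/ 81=90.05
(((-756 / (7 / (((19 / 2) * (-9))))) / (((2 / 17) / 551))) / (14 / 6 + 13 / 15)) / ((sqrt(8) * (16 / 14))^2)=10595622555 / 8192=1293410.96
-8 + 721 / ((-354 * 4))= -12049 / 1416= -8.51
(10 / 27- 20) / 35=-106 / 189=-0.56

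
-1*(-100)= 100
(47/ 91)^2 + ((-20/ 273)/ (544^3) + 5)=5266036702777/ 999863574528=5.27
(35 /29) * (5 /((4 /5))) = 875 /116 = 7.54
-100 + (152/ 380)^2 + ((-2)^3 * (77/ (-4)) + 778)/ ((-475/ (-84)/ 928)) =14520768/ 95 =152850.19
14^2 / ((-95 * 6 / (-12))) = 392 / 95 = 4.13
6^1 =6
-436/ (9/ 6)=-872/ 3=-290.67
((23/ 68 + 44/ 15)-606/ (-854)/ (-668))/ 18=0.18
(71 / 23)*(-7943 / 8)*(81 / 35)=-45680193 / 6440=-7093.20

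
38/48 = 19/24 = 0.79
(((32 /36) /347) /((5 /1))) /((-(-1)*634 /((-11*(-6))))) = 88 /1649985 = 0.00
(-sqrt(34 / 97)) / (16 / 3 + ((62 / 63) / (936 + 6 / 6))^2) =-3484658961 * sqrt(3298) / 1802730608692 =-0.11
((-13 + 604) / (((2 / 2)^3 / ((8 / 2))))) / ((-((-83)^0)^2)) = -2364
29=29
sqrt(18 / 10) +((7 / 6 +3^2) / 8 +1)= 3*sqrt(5) / 5 +109 / 48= 3.61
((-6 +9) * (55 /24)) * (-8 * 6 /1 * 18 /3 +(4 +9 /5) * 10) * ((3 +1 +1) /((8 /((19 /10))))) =-120175 /64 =-1877.73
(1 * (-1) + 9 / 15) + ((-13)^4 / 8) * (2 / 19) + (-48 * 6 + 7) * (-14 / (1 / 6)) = 9112173 / 380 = 23979.40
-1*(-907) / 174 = 907 / 174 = 5.21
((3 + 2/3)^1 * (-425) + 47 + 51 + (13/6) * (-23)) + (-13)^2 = -8047/6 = -1341.17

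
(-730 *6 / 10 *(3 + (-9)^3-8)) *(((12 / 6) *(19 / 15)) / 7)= 4072232 / 35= 116349.49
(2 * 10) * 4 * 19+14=1534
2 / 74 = 1 / 37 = 0.03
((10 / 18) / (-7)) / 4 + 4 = 3.98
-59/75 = -0.79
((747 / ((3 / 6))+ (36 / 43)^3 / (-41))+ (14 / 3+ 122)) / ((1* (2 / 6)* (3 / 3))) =15848944426 / 3259787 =4861.96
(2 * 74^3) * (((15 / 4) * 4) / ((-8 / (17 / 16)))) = -12916515 / 8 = -1614564.38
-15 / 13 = -1.15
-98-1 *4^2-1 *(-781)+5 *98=1157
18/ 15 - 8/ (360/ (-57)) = 37/ 15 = 2.47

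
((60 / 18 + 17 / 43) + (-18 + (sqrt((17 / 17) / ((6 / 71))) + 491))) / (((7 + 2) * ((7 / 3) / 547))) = 547 * sqrt(426) / 126 + 33639406 / 2709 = 12507.25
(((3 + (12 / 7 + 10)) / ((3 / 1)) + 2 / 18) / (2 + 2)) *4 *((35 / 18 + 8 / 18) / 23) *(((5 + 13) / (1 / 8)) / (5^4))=108704 / 905625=0.12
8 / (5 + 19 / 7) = 28 / 27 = 1.04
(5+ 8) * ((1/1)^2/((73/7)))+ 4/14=783/511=1.53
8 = 8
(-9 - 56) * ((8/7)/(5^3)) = -104/175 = -0.59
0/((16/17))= 0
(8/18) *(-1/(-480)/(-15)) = -1/16200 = -0.00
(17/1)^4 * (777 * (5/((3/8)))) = 865277560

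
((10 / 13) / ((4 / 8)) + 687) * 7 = 62657 / 13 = 4819.77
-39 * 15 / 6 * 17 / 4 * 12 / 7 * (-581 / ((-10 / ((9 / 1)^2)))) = -13372047 / 4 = -3343011.75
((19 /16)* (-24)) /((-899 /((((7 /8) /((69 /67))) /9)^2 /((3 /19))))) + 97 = 4304598077665 /44376481152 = 97.00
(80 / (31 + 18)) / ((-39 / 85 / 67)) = -455600 / 1911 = -238.41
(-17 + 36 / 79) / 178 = -1307 / 14062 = -0.09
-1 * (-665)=665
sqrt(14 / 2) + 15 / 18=5 / 6 + sqrt(7)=3.48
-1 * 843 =-843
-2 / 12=-1 / 6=-0.17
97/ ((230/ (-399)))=-38703/ 230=-168.27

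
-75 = -75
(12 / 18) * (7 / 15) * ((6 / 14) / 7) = 0.02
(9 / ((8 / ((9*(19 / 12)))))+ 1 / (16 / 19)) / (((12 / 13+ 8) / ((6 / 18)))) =247 / 384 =0.64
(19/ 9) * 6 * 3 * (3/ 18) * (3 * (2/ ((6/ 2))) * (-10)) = -380/ 3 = -126.67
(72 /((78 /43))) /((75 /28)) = 4816 /325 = 14.82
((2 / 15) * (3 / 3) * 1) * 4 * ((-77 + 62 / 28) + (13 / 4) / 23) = -96142 / 2415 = -39.81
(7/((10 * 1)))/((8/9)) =63/80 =0.79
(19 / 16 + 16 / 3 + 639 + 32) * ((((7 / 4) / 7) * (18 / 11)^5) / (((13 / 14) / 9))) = 40326983109 / 2093663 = 19261.45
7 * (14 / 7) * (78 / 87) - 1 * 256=-7060 / 29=-243.45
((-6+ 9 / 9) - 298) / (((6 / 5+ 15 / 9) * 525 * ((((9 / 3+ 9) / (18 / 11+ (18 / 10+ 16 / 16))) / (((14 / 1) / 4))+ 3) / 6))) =-12322 / 38485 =-0.32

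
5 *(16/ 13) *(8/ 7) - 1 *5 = 185/ 91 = 2.03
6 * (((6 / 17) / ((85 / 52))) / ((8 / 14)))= 3276 / 1445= 2.27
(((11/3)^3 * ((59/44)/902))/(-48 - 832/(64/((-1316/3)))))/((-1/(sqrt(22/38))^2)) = -0.00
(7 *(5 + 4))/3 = 21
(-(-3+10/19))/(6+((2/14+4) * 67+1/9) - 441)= -2961/188309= -0.02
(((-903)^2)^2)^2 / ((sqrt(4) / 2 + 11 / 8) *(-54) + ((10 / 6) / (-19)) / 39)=-561569376110797203551081316 / 162917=-3446966099982182360042.73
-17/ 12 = -1.42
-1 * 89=-89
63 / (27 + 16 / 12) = 189 / 85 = 2.22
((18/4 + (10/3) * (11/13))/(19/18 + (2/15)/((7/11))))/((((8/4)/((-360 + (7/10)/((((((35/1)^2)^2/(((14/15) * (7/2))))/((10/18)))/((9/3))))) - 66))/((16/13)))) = -383112447716/252549375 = -1516.98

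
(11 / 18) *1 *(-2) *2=-22 / 9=-2.44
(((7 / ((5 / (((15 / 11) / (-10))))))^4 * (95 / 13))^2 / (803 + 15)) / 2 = 13654052229321 / 237067203417616000000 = 0.00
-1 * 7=-7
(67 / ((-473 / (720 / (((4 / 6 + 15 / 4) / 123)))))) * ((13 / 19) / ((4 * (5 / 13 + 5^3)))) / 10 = -150414732 / 388193465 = -0.39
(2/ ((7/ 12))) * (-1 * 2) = -48/ 7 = -6.86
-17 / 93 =-0.18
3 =3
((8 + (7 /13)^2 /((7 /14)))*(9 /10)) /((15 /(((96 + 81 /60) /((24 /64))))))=112926 /845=133.64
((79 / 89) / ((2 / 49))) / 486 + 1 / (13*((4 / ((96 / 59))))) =5045249 / 66351636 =0.08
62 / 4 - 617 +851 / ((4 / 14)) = 2377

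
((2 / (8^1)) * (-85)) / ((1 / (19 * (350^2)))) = -49459375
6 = 6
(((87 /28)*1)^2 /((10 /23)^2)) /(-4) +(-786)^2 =193736821599 /313600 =617783.23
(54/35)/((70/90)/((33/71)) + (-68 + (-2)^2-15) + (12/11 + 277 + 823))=0.00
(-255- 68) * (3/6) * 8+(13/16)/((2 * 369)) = -15255923/11808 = -1292.00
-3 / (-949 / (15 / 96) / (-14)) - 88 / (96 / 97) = -4050647 / 45552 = -88.92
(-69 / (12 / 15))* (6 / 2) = -1035 / 4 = -258.75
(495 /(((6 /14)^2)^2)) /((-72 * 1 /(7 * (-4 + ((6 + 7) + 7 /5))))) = -14835.81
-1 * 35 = -35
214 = 214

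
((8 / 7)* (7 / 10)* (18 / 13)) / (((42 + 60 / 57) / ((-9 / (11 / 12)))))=-73872 / 292435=-0.25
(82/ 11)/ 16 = 41/ 88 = 0.47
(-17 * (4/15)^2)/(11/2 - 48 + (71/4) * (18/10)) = 0.11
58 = 58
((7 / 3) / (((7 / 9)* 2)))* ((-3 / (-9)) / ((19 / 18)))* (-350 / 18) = -175 / 19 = -9.21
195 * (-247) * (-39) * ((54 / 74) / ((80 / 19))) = 192727431 / 592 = 325553.09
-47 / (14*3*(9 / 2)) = -47 / 189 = -0.25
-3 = -3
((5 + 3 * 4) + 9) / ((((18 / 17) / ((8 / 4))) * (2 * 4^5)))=221 / 9216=0.02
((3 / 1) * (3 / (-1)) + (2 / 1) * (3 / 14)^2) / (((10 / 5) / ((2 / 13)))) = -873 / 1274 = -0.69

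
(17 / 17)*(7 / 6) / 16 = 7 / 96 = 0.07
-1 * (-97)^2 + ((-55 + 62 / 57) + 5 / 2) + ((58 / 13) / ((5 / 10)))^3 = -2191493795 / 250458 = -8749.95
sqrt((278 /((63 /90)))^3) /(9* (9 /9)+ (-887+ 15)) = -5560* sqrt(4865) /42287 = -9.17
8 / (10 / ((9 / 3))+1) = 24 / 13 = 1.85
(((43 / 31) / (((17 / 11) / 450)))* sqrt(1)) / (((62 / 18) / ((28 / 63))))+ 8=982096 / 16337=60.11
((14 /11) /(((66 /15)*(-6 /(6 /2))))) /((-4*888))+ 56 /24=668577 /286528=2.33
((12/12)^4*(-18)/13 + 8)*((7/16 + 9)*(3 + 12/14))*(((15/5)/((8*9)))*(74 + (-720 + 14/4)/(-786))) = 327695217/435968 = 751.65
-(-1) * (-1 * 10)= -10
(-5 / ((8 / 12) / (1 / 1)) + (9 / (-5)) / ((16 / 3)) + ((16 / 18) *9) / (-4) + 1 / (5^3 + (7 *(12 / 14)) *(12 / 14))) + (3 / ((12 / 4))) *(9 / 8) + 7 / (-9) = -6219823 / 655920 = -9.48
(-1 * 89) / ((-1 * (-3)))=-89 / 3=-29.67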